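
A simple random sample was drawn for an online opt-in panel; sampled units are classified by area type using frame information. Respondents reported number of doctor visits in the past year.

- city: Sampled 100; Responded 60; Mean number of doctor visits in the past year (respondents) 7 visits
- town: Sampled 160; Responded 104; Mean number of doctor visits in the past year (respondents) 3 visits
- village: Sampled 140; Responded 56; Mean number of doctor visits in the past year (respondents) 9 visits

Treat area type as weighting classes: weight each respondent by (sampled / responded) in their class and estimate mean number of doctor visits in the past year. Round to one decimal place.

6.1

Class response rates: city 60/100 = 60%, town 104/160 = 65%, village 56/140 = 40%.
Each respondent's weight = sampled/responded in their class; summing within a class gives n_sampled, so:
  city: 100 × 7 = 700
  town: 160 × 3 = 480
  village: 140 × 9 = 1260
Adjusted estimate = 2440 / 400 = 6.1 → 6.1.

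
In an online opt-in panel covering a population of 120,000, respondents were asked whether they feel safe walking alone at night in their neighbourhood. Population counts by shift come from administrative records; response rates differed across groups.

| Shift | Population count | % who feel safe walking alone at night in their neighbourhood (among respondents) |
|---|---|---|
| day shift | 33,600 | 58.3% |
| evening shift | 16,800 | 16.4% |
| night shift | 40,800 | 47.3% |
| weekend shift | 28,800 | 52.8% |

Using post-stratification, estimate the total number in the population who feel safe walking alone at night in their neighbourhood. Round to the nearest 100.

Apply each group's respondent rate to its population count:
  day shift: 33,600 × 58.3% = 19588.8
  evening shift: 16,800 × 16.4% = 2755.2
  night shift: 40,800 × 47.3% = 19298.4
  weekend shift: 28,800 × 52.8% = 15206.4
Estimated total = 56848.8 → 56,800.

56,800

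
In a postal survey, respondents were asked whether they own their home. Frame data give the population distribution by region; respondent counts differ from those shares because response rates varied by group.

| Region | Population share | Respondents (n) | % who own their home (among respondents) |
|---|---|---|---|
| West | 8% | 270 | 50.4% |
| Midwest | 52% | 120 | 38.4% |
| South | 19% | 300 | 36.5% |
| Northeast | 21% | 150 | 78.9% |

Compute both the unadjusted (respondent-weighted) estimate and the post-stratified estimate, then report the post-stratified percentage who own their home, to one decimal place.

Unadjusted (pooled respondent) estimate weights by respondent counts:
  (270/840)×50.4 + (120/840)×38.4 + (300/840)×36.5 + (150/840)×78.9 = 48.8107%
Reweighting by population region shares:
  0.08×50.4 + 0.52×38.4 + 0.19×36.5 + 0.21×78.9 = 47.504%

47.5%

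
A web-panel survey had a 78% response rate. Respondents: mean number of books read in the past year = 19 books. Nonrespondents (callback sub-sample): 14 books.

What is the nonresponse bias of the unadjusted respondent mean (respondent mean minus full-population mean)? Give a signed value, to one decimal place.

Nonresponse fraction = 1 − 0.78 = 0.22.
Bias = (nonresponse fraction) × (respondent mean − nonrespondent mean)
     = 0.22 × (19 − 14) = 0.22 × 5 = 1.1.

+1.1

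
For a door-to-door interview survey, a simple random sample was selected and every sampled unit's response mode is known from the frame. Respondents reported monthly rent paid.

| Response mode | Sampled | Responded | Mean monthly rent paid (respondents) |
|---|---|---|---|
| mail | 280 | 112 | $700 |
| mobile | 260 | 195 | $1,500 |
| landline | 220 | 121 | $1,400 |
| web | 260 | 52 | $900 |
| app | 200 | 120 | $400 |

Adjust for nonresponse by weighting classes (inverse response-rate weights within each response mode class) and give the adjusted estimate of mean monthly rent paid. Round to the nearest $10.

Class response rates: mail 112/280 = 40%, mobile 195/260 = 75%, landline 121/220 = 55%, web 52/260 = 20%, app 120/200 = 60%.
Each respondent's weight = sampled/responded in their class; summing within a class gives n_sampled, so:
  mail: 280 × 700 = 196,000
  mobile: 260 × 1500 = 390,000
  landline: 220 × 1400 = 308,000
  web: 260 × 900 = 234,000
  app: 200 × 400 = 80,000
Adjusted estimate = 1,208,000 / 1,220 = 990.164 → $990.

$990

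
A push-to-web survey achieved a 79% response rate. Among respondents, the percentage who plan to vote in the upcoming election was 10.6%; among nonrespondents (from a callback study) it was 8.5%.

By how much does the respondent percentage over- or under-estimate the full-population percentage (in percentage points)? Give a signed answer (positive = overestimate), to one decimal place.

+0.4 percentage points

Nonresponse fraction = 1 − 0.79 = 0.21.
Bias = (nonresponse fraction) × (respondent percentage − nonrespondent percentage)
     = 0.21 × (10.6 − 8.5) = 0.21 × 2.1 = 0.441.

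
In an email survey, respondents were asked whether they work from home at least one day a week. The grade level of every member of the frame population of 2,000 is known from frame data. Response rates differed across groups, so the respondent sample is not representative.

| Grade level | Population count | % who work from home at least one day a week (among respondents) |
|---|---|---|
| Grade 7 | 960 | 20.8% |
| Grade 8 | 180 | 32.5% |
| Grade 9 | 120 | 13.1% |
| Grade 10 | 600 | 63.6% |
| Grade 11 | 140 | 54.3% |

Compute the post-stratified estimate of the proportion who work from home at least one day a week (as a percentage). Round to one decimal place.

Each cell contributes population-share × respondent value:
  Grade 7: (960/2,000) × 20.8 = 9.984
  Grade 8: (180/2,000) × 32.5 = 2.925
  Grade 9: (120/2,000) × 13.1 = 0.786
  Grade 10: (600/2,000) × 63.6 = 19.08
  Grade 11: (140/2,000) × 54.3 = 3.801
Post-stratified estimate = 36.576 → 36.6%.

36.6%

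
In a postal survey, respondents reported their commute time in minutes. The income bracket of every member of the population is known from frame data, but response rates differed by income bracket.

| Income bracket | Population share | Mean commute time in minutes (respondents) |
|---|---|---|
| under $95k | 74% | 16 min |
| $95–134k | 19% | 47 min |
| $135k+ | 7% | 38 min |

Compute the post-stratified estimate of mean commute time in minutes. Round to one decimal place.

Reweight to the known income bracket distribution:
  under $95k: 0.74 × 16 = 11.84
  $95–134k: 0.19 × 47 = 8.93
  $135k+: 0.07 × 38 = 2.66
Post-stratified estimate = 23.43 → 23.4.

23.4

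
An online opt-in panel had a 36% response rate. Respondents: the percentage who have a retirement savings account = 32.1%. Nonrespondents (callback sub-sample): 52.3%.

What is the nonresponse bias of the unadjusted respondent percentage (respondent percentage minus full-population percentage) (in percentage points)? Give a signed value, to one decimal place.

Nonresponse fraction = 1 − 0.36 = 0.64.
Bias = (nonresponse fraction) × (respondent percentage − nonrespondent percentage)
     = 0.64 × (32.1 − 52.3) = 0.64 × -20.2 = -12.928.

-12.9 percentage points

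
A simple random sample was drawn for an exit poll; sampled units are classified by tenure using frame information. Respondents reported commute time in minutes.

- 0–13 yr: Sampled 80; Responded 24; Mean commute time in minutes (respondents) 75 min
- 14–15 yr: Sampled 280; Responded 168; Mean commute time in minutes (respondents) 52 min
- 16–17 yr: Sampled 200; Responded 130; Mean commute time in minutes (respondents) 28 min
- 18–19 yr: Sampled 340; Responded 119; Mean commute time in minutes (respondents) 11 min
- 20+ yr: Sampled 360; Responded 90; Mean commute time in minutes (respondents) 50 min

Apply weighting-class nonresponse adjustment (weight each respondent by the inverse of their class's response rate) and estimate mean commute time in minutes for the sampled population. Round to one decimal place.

Response rates by class: 0–13 yr 24/80 = 30%, 14–15 yr 168/280 = 60%, 16–17 yr 130/200 = 65%, 18–19 yr 119/340 = 35%, 20+ yr 90/360 = 25%.
Weighting each respondent by the inverse class response rate inflates each class back to its sampled size, so the class weight is n_sampled:
  0–13 yr: 80 × 75 = 6000
  14–15 yr: 280 × 52 = 14,560
  16–17 yr: 200 × 28 = 5600
  18–19 yr: 340 × 11 = 3740
  20+ yr: 360 × 50 = 18,000
Adjusted estimate = 47,900 / 1,260 = 38.0159 → 38.0.

38.0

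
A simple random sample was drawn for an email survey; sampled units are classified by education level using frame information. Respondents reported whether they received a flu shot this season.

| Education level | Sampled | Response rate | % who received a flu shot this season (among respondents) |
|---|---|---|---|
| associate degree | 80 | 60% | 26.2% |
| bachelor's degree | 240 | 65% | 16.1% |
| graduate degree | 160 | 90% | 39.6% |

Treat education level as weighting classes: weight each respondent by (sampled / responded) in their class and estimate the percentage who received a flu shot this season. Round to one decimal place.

25.6%

Each respondent's weight = sampled/responded in their class; summing within a class gives n_sampled, so:
  associate degree: 80 × 26.2 = 2096
  bachelor's degree: 240 × 16.1 = 3864
  graduate degree: 160 × 39.6 = 6336
Adjusted estimate = 12,296 / 480 = 25.6167 → 25.6%.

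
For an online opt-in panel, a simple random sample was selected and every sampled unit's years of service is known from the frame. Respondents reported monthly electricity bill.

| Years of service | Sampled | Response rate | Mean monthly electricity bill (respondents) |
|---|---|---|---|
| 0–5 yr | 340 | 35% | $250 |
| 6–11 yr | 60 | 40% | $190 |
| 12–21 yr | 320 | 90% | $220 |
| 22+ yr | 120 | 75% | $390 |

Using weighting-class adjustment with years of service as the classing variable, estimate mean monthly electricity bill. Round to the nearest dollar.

$254

Each respondent's weight = sampled/responded in their class; summing within a class gives n_sampled, so:
  0–5 yr: 340 × 250 = 85,000
  6–11 yr: 60 × 190 = 11,400
  12–21 yr: 320 × 220 = 70,400
  22+ yr: 120 × 390 = 46,800
Adjusted estimate = 213,600 / 840 = 254.286 → $254.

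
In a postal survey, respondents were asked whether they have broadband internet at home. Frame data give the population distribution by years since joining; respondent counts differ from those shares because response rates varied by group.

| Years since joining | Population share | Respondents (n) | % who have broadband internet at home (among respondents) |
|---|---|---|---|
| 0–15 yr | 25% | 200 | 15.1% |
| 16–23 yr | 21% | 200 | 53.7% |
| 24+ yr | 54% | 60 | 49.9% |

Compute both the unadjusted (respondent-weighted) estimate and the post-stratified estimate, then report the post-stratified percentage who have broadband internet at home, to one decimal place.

Without adjustment, the pooled respondent share is:
  (200/460)×15.1 + (200/460)×53.7 + (60/460)×49.9 = 36.4217%
Reweighting by population years since joining shares:
  0.25×15.1 + 0.21×53.7 + 0.54×49.9 = 41.998%

42.0%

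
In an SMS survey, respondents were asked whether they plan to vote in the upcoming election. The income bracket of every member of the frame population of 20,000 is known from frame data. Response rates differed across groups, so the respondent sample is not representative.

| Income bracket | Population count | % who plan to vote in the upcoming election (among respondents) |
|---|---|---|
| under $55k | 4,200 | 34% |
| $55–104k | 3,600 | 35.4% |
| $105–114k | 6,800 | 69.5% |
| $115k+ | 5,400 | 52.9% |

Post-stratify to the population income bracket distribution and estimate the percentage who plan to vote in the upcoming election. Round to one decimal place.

51.4%

Post-stratification weights by population share, not respondent share:
  under $55k: (4,200/20,000) × 34 = 7.14
  $55–104k: (3,600/20,000) × 35.4 = 6.372
  $105–114k: (6,800/20,000) × 69.5 = 23.63
  $115k+: (5,400/20,000) × 52.9 = 14.283
Post-stratified estimate = 51.425 → 51.4%.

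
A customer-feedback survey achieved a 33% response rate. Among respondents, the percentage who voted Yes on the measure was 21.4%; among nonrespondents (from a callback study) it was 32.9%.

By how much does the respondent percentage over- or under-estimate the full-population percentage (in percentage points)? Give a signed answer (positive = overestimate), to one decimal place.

-7.7 percentage points

Nonresponse fraction = 1 − 0.33 = 0.67.
Bias = (nonresponse fraction) × (respondent percentage − nonrespondent percentage)
     = 0.67 × (21.4 − 32.9) = 0.67 × -11.5 = -7.705.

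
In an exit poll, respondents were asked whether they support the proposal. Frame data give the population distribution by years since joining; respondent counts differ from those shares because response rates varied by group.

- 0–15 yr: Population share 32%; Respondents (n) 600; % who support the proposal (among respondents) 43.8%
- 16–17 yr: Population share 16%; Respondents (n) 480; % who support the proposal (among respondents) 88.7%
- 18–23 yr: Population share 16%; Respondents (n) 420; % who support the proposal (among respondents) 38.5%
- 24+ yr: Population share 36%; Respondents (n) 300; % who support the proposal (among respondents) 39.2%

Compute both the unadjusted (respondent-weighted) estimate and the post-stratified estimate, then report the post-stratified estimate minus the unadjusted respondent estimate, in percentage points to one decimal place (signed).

Without adjustment, the pooled respondent share is:
  (600/1800)×43.8 + (480/1800)×88.7 + (420/1800)×38.5 + (300/1800)×39.2 = 53.77%
Reweighting by population years since joining shares:
  0.32×43.8 + 0.16×88.7 + 0.16×38.5 + 0.36×39.2 = 48.48%
Difference = 48.48 − 53.77 = -5.29 pp.

-5.3 percentage points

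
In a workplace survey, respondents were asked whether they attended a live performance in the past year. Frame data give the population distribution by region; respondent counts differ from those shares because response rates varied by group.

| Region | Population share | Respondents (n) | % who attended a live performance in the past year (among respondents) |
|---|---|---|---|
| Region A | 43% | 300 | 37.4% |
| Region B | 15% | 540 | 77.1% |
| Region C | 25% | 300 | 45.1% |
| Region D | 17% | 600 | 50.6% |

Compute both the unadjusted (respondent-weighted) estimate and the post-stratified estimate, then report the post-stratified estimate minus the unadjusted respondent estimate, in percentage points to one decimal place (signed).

Without adjustment, the pooled respondent share is:
  (300/1740)×37.4 + (540/1740)×77.1 + (300/1740)×45.1 + (600/1740)×50.6 = 55.6%
Reweighting by population region shares:
  0.43×37.4 + 0.15×77.1 + 0.25×45.1 + 0.17×50.6 = 47.524%
Difference = 47.524 − 55.6 = -8.076 pp.

-8.1 percentage points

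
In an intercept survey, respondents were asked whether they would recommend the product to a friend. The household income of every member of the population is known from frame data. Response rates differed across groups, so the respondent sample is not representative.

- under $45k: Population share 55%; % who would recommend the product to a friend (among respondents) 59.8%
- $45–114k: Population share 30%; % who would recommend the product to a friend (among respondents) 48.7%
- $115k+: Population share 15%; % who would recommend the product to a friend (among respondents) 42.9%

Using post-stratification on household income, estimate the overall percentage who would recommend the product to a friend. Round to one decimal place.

Each cell contributes population-share × respondent value:
  under $45k: 0.55 × 59.8 = 32.89
  $45–114k: 0.3 × 48.7 = 14.61
  $115k+: 0.15 × 42.9 = 6.435
Post-stratified estimate = 53.935 → 53.9%.

53.9%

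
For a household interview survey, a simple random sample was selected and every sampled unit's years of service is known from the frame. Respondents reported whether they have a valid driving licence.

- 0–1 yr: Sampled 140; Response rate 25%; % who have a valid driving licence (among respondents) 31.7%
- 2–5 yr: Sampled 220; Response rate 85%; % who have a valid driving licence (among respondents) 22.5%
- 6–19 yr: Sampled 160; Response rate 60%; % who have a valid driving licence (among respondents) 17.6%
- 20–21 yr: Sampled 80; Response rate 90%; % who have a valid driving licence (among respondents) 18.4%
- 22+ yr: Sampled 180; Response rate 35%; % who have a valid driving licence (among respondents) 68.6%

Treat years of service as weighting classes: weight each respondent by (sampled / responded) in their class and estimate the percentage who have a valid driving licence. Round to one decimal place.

33.4%

With weight = n_sampled/n_responded per class, the weighted class total is n_sampled:
  0–1 yr: 140 × 31.7 = 4438
  2–5 yr: 220 × 22.5 = 4950
  6–19 yr: 160 × 17.6 = 2816
  20–21 yr: 80 × 18.4 = 1472
  22+ yr: 180 × 68.6 = 12348
Adjusted estimate = 26,024 / 780 = 33.3641 → 33.4%.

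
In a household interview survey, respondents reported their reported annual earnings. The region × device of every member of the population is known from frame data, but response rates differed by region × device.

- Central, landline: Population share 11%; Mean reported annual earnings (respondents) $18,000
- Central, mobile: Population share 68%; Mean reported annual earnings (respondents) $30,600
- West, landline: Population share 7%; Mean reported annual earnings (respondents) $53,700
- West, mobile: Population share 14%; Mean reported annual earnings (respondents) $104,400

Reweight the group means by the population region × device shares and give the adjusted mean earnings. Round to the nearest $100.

Weight each group's respondent value by its population share:
  Central, landline: 0.11 × 18,000 = 1980
  Central, mobile: 0.68 × 30,600 = 20,808
  West, landline: 0.07 × 53,700 = 3759
  West, mobile: 0.14 × 104,400 = 14,616
Post-stratified estimate = 41,163 → $41,200.

$41,200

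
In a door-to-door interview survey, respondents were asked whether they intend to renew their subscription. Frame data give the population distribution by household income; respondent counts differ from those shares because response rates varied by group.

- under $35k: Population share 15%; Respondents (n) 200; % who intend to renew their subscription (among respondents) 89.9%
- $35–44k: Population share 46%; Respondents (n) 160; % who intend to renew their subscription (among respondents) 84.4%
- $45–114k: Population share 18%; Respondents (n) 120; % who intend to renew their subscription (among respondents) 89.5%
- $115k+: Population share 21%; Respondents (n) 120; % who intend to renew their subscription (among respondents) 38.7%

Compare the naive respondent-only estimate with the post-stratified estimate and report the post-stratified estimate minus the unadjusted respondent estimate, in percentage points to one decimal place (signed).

-1.6 percentage points

Without adjustment, the pooled respondent share is:
  (200/600)×89.9 + (160/600)×84.4 + (120/600)×89.5 + (120/600)×38.7 = 78.1133%
Post-stratifying to population shares instead:
  0.15×89.9 + 0.46×84.4 + 0.18×89.5 + 0.21×38.7 = 76.546%
Difference = 76.546 − 78.1133 = -1.5673 pp.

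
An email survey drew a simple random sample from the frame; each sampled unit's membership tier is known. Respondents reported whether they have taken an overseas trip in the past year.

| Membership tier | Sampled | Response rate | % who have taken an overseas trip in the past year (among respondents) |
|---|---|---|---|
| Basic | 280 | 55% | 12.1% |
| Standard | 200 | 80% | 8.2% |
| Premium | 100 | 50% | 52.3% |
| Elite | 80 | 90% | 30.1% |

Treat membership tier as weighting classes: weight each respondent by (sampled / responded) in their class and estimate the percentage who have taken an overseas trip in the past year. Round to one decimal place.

Weighting each respondent by the inverse class response rate inflates each class back to its sampled size, so the class weight is n_sampled:
  Basic: 280 × 12.1 = 3388
  Standard: 200 × 8.2 = 1640
  Premium: 100 × 52.3 = 5230
  Elite: 80 × 30.1 = 2408
Adjusted estimate = 12,666 / 660 = 19.1909 → 19.2%.

19.2%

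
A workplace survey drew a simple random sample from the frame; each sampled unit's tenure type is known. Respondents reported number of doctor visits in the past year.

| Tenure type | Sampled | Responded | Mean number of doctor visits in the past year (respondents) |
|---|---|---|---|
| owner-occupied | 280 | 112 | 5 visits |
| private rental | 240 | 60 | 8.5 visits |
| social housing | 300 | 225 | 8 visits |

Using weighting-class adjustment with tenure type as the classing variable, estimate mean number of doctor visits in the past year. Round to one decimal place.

7.1

Class response rates: owner-occupied 112/280 = 40%, private rental 60/240 = 25%, social housing 225/300 = 75%.
With weight = n_sampled/n_responded per class, the weighted class total is n_sampled:
  owner-occupied: 280 × 5 = 1400
  private rental: 240 × 8.5 = 2040
  social housing: 300 × 8 = 2400
Adjusted estimate = 5840 / 820 = 7.12195 → 7.1.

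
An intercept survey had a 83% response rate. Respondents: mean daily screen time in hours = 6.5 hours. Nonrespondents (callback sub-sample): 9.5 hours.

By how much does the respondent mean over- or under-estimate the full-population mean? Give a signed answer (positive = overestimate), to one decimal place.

-0.5

Nonresponse fraction = 1 − 0.83 = 0.17.
Bias = (nonresponse fraction) × (respondent mean − nonrespondent mean)
     = 0.17 × (6.5 − 9.5) = 0.17 × -3 = -0.51.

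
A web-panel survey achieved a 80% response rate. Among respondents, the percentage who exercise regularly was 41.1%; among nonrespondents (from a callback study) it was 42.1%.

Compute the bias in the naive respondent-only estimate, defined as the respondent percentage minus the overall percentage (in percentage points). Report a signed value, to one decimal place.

Nonresponse fraction = 1 − 0.8 = 0.2.
Bias = (nonresponse fraction) × (respondent percentage − nonrespondent percentage)
     = 0.2 × (41.1 − 42.1) = 0.2 × -1 = -0.2.

-0.2 percentage points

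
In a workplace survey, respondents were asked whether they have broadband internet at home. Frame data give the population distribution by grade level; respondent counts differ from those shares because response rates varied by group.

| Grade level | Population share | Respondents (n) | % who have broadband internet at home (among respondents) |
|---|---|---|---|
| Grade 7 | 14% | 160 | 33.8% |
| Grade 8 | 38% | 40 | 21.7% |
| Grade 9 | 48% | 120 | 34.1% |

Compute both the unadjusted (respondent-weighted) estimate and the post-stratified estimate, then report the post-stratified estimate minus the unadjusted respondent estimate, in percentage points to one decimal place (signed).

Without adjustment, the pooled respondent share is:
  (160/320)×33.8 + (40/320)×21.7 + (120/320)×34.1 = 32.4%
Post-stratifying to population shares instead:
  0.14×33.8 + 0.38×21.7 + 0.48×34.1 = 29.346%
Difference = 29.346 − 32.4 = -3.054 pp.

-3.1 percentage points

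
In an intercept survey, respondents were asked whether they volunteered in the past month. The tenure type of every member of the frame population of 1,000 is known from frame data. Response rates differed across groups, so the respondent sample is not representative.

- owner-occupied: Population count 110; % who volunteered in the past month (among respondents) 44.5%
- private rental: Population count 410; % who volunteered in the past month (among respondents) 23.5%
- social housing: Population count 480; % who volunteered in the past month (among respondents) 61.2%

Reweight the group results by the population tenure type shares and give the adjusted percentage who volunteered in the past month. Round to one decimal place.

43.9%

Each cell contributes population-share × respondent value:
  owner-occupied: (110/1,000) × 44.5 = 4.895
  private rental: (410/1,000) × 23.5 = 9.635
  social housing: (480/1,000) × 61.2 = 29.376
Post-stratified estimate = 43.906 → 43.9%.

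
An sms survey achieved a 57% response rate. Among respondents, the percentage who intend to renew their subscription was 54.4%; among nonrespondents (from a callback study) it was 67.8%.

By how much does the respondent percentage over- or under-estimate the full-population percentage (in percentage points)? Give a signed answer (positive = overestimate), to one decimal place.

Nonresponse fraction = 1 − 0.57 = 0.43.
Bias = (nonresponse fraction) × (respondent percentage − nonrespondent percentage)
     = 0.43 × (54.4 − 67.8) = 0.43 × -13.4 = -5.762.

-5.8 percentage points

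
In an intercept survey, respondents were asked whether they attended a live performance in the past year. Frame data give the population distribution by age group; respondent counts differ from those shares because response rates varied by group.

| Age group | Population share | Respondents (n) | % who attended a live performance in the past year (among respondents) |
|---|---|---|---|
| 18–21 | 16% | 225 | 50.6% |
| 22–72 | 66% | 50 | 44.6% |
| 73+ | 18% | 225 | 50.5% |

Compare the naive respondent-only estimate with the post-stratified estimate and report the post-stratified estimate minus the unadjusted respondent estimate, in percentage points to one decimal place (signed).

-3.3 percentage points

Unadjusted (pooled respondent) estimate weights by respondent counts:
  (225/500)×50.6 + (50/500)×44.6 + (225/500)×50.5 = 49.955%
Reweighting by population age group shares:
  0.16×50.6 + 0.66×44.6 + 0.18×50.5 = 46.622%
Difference = 46.622 − 49.955 = -3.333 pp.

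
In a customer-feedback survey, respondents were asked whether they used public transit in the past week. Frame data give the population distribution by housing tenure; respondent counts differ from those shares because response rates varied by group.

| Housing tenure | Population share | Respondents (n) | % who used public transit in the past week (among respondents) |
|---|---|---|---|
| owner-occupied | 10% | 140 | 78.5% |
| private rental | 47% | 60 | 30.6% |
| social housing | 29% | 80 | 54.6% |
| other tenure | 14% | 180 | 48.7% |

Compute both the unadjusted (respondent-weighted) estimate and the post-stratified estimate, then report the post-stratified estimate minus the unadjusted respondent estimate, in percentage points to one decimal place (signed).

Unadjusted (pooled respondent) estimate weights by respondent counts:
  (140/460)×78.5 + (60/460)×30.6 + (80/460)×54.6 + (180/460)×48.7 = 56.4348%
Post-stratified estimate weights by population shares:
  0.1×78.5 + 0.47×30.6 + 0.29×54.6 + 0.14×48.7 = 44.884%
Difference = 44.884 − 56.4348 = -11.5508 pp.

-11.6 percentage points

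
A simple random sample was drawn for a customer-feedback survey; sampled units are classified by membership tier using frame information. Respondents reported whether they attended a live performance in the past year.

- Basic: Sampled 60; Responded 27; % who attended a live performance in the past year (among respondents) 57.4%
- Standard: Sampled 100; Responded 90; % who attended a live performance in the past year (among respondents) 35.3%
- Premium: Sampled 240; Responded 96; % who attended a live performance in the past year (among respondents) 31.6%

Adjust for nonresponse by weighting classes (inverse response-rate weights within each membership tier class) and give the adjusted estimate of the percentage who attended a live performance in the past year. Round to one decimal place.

36.4%

Class response rates: Basic 27/60 = 45%, Standard 90/100 = 90%, Premium 96/240 = 40%.
With weight = n_sampled/n_responded per class, the weighted class total is n_sampled:
  Basic: 60 × 57.4 = 3444
  Standard: 100 × 35.3 = 3530
  Premium: 240 × 31.6 = 7584
Adjusted estimate = 14,558 / 400 = 36.395 → 36.4%.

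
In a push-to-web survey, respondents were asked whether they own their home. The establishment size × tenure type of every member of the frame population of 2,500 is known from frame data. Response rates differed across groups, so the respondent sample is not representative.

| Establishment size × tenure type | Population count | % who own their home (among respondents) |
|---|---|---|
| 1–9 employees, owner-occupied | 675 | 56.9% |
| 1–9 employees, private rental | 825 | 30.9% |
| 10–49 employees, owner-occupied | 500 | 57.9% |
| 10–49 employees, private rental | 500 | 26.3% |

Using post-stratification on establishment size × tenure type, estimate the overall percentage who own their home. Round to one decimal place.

42.4%

Weight each group's respondent value by its population share:
  1–9 employees, owner-occupied: (675/2,500) × 56.9 = 15.363
  1–9 employees, private rental: (825/2,500) × 30.9 = 10.197
  10–49 employees, owner-occupied: (500/2,500) × 57.9 = 11.58
  10–49 employees, private rental: (500/2,500) × 26.3 = 5.26
Post-stratified estimate = 42.4 → 42.4%.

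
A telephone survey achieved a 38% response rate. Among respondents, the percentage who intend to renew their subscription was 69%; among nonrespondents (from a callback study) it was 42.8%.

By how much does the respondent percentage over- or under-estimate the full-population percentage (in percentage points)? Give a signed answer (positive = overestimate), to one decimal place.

+16.2 percentage points

Nonresponse fraction = 1 − 0.38 = 0.62.
Bias = (nonresponse fraction) × (respondent percentage − nonrespondent percentage)
     = 0.62 × (69 − 42.8) = 0.62 × 26.2 = 16.244.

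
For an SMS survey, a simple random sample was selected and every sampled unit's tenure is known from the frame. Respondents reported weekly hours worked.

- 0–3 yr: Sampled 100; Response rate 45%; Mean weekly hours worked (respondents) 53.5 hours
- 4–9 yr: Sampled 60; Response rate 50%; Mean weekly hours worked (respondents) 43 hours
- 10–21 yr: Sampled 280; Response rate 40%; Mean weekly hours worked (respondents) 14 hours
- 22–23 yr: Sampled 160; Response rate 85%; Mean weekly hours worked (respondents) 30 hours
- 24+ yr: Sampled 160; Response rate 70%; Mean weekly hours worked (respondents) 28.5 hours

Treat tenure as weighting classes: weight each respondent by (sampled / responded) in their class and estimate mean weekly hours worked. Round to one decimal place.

27.9

Weighting each respondent by the inverse class response rate inflates each class back to its sampled size, so the class weight is n_sampled:
  0–3 yr: 100 × 53.5 = 5350
  4–9 yr: 60 × 43 = 2580
  10–21 yr: 280 × 14 = 3920
  22–23 yr: 160 × 30 = 4800
  24+ yr: 160 × 28.5 = 4560
Adjusted estimate = 21,210 / 760 = 27.9079 → 27.9.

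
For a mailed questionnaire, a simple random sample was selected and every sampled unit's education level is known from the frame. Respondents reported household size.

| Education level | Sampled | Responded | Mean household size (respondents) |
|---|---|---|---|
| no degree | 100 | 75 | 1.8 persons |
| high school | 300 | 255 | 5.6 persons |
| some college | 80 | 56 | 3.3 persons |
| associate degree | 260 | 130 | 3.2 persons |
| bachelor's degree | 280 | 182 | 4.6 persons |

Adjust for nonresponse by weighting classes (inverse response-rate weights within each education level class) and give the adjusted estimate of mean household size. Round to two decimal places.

4.16

Class response rates: no degree 75/100 = 75%, high school 255/300 = 85%, some college 56/80 = 70%, associate degree 130/260 = 50%, bachelor's degree 182/280 = 65%.
Weighting each respondent by the inverse class response rate inflates each class back to its sampled size, so the class weight is n_sampled:
  no degree: 100 × 1.8 = 180
  high school: 300 × 5.6 = 1680
  some college: 80 × 3.3 = 264
  associate degree: 260 × 3.2 = 832
  bachelor's degree: 280 × 4.6 = 1288
Adjusted estimate = 4244 / 1,020 = 4.16078 → 4.16.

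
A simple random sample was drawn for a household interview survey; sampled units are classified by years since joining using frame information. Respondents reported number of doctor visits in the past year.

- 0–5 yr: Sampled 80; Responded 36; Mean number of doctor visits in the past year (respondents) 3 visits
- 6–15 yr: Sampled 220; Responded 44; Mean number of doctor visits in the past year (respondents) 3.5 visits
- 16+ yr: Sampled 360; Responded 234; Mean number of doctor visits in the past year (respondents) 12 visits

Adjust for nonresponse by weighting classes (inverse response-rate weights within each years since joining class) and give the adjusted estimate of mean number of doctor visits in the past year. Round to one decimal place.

8.1

Class response rates: 0–5 yr 36/80 = 45%, 6–15 yr 44/220 = 20%, 16+ yr 234/360 = 65%.
Each respondent's weight = sampled/responded in their class; summing within a class gives n_sampled, so:
  0–5 yr: 80 × 3 = 240
  6–15 yr: 220 × 3.5 = 770
  16+ yr: 360 × 12 = 4320
Adjusted estimate = 5330 / 660 = 8.07576 → 8.1.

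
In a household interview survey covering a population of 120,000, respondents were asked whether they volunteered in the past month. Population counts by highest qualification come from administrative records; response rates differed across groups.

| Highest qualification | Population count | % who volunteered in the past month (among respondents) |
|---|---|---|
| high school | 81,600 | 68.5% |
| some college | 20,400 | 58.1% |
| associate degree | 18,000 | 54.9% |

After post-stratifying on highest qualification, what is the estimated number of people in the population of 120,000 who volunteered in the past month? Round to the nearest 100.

77,600

Estimated count per cell = population count × respondent percentage:
  high school: 81,600 × 68.5% = 55,896
  some college: 20,400 × 58.1% = 11852.4
  associate degree: 18,000 × 54.9% = 9882
Estimated total = 77630.4 → 77,600.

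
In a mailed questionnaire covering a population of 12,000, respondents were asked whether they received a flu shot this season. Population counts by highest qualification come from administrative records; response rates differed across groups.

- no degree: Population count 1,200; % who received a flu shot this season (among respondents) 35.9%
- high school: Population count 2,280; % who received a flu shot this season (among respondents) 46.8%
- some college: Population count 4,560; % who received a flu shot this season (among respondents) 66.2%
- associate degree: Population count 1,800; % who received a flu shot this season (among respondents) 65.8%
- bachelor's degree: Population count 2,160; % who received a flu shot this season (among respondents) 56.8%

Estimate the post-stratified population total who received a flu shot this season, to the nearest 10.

Estimated count per cell = population count × respondent percentage:
  no degree: 1,200 × 35.9% = 430.8
  high school: 2,280 × 46.8% = 1067.04
  some college: 4,560 × 66.2% = 3018.72
  associate degree: 1,800 × 65.8% = 1184.4
  bachelor's degree: 2,160 × 56.8% = 1226.88
Estimated total = 6927.84 → 6,930.

6,930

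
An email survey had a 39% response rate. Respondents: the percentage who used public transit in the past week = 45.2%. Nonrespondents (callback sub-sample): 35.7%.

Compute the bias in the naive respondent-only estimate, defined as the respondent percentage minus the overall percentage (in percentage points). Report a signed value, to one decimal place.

+5.8 percentage points

Nonresponse fraction = 1 − 0.39 = 0.61.
Bias = (nonresponse fraction) × (respondent percentage − nonrespondent percentage)
     = 0.61 × (45.2 − 35.7) = 0.61 × 9.5 = 5.795.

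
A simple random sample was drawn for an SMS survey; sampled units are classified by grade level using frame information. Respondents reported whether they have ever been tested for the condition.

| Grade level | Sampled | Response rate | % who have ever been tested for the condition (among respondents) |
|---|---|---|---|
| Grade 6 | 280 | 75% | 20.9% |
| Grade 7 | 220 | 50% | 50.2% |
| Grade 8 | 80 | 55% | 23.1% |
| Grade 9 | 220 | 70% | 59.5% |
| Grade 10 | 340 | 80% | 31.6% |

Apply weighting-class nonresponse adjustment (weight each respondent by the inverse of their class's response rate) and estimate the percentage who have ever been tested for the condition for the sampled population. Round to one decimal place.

37.3%

Inverse-response-rate weighting restores each class to its sampled count, so class totals weight by n_sampled:
  Grade 6: 280 × 20.9 = 5852
  Grade 7: 220 × 50.2 = 11,044
  Grade 8: 80 × 23.1 = 1848
  Grade 9: 220 × 59.5 = 13,090
  Grade 10: 340 × 31.6 = 10,744
Adjusted estimate = 42,578 / 1,140 = 37.3491 → 37.3%.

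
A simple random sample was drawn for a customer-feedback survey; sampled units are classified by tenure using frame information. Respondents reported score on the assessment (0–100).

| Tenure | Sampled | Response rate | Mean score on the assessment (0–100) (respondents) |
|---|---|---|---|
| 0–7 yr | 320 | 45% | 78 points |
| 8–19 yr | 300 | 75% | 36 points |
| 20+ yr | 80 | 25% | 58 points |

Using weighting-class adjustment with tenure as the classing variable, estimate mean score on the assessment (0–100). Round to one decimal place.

57.7

With weight = n_sampled/n_responded per class, the weighted class total is n_sampled:
  0–7 yr: 320 × 78 = 24,960
  8–19 yr: 300 × 36 = 10,800
  20+ yr: 80 × 58 = 4640
Adjusted estimate = 40,400 / 700 = 57.7143 → 57.7.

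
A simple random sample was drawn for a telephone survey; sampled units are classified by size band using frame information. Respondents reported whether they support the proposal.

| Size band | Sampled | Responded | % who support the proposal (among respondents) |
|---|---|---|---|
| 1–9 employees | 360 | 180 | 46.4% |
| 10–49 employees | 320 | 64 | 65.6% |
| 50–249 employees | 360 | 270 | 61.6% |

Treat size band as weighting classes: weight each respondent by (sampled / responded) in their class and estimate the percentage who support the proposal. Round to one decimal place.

Class response rates: 1–9 employees 180/360 = 50%, 10–49 employees 64/320 = 20%, 50–249 employees 270/360 = 75%.
Weighting each respondent by the inverse class response rate inflates each class back to its sampled size, so the class weight is n_sampled:
  1–9 employees: 360 × 46.4 = 16,704
  10–49 employees: 320 × 65.6 = 20,992
  50–249 employees: 360 × 61.6 = 22,176
Adjusted estimate = 59,872 / 1,040 = 57.5692 → 57.6%.

57.6%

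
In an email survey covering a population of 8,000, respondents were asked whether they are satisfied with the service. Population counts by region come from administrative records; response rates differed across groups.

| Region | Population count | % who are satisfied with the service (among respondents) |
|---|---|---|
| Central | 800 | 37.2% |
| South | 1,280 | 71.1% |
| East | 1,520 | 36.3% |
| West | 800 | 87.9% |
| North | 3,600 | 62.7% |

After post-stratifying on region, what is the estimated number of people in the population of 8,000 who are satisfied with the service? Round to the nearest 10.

4,720

Estimated count per cell = population count × respondent percentage:
  Central: 800 × 37.2% = 297.6
  South: 1,280 × 71.1% = 910.08
  East: 1,520 × 36.3% = 551.76
  West: 800 × 87.9% = 703.2
  North: 3,600 × 62.7% = 2257.2
Estimated total = 4719.84 → 4,720.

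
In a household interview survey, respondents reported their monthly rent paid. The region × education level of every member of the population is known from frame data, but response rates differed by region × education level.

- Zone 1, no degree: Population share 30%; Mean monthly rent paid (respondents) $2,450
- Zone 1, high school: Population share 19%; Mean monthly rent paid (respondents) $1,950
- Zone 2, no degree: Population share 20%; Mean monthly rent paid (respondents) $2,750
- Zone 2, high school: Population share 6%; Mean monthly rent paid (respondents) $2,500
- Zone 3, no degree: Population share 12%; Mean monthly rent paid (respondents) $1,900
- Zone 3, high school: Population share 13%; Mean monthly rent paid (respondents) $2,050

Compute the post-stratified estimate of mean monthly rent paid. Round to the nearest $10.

$2,300

Weight each group's respondent value by its population share:
  Zone 1, no degree: 0.3 × 2450 = 735
  Zone 1, high school: 0.19 × 1950 = 370.5
  Zone 2, no degree: 0.2 × 2750 = 550
  Zone 2, high school: 0.06 × 2500 = 150
  Zone 3, no degree: 0.12 × 1900 = 228
  Zone 3, high school: 0.13 × 2050 = 266.5
Post-stratified estimate = 2300 → $2,300.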